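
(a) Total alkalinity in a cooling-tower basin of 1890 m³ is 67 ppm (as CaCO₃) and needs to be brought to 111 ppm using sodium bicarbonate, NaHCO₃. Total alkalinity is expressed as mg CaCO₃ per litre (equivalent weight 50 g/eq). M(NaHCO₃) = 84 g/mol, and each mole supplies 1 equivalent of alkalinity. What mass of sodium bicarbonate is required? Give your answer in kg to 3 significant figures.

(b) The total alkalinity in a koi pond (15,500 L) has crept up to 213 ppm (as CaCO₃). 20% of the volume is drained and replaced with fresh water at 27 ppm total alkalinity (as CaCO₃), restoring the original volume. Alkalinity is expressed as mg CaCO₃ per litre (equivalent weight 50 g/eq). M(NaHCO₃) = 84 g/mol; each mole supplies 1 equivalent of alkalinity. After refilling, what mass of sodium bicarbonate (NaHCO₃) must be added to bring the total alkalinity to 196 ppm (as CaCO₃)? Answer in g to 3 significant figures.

(a) 140 kg; (b) 526 g

(a) Volume: 1890 m³ = 1,890,000 L.
(a) Alkalinity to add: (111 − 67) = 44 mg/L as CaCO₃ × 1,890,000 L = 83,160 g as CaCO₃.
(a) Equivalents: 83,160 g ÷ 50 g/eq = 1663 eq.
(a) NaHCO₃ supplies 1 eq per mole → 1663 mol.
(a) Mass: 1663 mol × 84 g/mol = 139,700 g.

(b) After draining 20% and refilling: 213 × 0.80 + 27 × 0.20 = 175.8 ppm.
(b) Deficit to target: 196 − 175.8 = 20.2 mg/L.
(b) As CaCO₃: 20.2 mg/L × 15,500 L = 313.1 g; ÷ 50 g/eq ÷ 1 = 6.262 mol NaHCO₃.
(b) Mass: 6.262 × 84 = 526 g.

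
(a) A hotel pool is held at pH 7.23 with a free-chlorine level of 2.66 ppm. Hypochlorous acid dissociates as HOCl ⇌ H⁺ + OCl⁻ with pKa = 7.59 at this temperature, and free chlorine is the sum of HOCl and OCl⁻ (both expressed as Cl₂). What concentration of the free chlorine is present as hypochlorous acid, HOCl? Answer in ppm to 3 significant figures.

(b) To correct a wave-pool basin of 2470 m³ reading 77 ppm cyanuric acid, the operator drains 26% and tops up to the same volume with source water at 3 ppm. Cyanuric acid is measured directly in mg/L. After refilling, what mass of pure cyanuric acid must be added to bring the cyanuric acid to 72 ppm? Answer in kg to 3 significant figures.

(a) [OCl⁻]/[HOCl] = 10^(pH − pKa) = 10^(7.23 − 7.59) = 10^-0.36 = 0.4365.
(a) Fraction as HOCl = 1 / (1 + 0.4365) = 0.6961.
(a) HOCl = 0.6961 × 2.66 ppm = 1.852 ppm.

(b) Volume: 2470 m³ = 2,470,000 L.
(b) After draining 26% and refilling: 77 × 0.74 + 3 × 0.26 = 57.76 ppm.
(b) Deficit to target: 72 − 57.76 = 14.24 mg/L.
(b) Mass: 14.24 mg/L × 2,470,000 L = 35,170 g cyanuric acid.

(a) 1.85 ppm; (b) 35.2 kg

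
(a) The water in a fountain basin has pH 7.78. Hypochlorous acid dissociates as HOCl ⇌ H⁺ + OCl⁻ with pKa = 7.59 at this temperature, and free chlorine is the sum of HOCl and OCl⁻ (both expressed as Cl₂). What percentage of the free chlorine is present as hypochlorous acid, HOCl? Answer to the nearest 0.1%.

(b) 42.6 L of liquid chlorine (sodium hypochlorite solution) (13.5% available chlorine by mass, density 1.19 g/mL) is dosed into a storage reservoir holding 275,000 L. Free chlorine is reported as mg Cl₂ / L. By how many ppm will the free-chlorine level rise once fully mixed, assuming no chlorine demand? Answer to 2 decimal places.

(a) 39.2%; (b) 24.89 ppm

(a) [OCl⁻]/[HOCl] = 10^(pH − pKa) = 10^(7.78 − 7.59) = 10^0.19 = 1.549.
(a) Fraction as HOCl = 1 / (1 + 1.549) = 0.3923.

(b) Mass of solution: 42.6 L × 1000 mL/L × 1.19 g/mL = 50,690 g.
(b) Available chlorine delivered: 50,690 g × 0.135 = 6844 g as Cl₂.
(b) Concentration rise: 6844 g / 275,000 L = 24.89 mg/L = 24.89 ppm.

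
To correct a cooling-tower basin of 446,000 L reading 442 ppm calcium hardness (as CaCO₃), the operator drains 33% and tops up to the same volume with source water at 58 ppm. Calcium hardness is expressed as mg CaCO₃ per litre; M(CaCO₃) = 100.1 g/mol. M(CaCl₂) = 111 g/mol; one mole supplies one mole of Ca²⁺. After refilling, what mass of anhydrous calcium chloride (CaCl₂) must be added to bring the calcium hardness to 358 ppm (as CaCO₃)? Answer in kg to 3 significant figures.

After draining 33% and refilling: 442 × 0.67 + 58 × 0.33 = 315.28 ppm.
Deficit to target: 358 − 315.28 = 42.72 mg/L.
As CaCO₃: 42.72 mg/L × 446,000 L = 19,050 g; ÷ 100.1 = 190.3 mol Ca²⁺.
Mass: 190.3 × 111 = 21,130 g.

21.1 kg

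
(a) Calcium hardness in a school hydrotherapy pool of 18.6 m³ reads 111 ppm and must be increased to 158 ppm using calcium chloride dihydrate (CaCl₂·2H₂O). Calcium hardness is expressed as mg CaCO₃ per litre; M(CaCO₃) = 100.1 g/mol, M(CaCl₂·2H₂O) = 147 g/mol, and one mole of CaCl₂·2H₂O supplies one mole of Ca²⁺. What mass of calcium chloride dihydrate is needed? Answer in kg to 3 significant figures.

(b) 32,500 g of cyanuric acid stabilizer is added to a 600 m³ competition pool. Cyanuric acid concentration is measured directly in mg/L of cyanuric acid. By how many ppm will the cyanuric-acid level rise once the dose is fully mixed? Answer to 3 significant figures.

(a) Volume: 18.6 m³ = 18,600 L.
(a) Hardness to add: (158 − 111) = 47 mg/L as CaCO₃ × 18,600 L = 874.2 g as CaCO₃.
(a) Moles of Ca²⁺ (1 mol Ca²⁺ ≡ 1 mol CaCO₃): 874.2 / 100.1 g/mol = 8.733 mol.
(a) Mass of CaCl₂·2H₂O: 8.733 × 147 = 1284 g.

(b) Volume: 600 m³ = 600,000 L.
(b) Rise: 32,500 g / 600,000 L × 1000 = 54.17 mg/L.

(a) 1.28 kg; (b) 54.2 ppm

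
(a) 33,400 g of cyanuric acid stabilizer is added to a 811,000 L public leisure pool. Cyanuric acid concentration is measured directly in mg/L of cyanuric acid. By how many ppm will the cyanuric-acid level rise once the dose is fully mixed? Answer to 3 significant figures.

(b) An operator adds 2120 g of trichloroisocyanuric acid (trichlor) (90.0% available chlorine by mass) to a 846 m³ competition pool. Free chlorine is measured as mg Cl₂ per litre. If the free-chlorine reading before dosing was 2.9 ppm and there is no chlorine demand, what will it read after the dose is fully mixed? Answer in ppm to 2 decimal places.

(a) 41.2 ppm; (b) 5.16 ppm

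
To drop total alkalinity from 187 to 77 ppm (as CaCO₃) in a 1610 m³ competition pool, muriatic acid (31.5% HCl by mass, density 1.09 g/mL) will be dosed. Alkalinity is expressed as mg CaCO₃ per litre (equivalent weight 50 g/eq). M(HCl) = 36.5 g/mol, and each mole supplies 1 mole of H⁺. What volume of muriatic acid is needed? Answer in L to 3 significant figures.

377 L

Volume: 1610 m³ = 1,610,000 L.
Alkalinity to neutralize: (187 − 77) = 110 mg/L as CaCO₃ × 1,610,000 L = 177,100 g as CaCO₃.
Equivalents of H⁺ required: 177,100 ÷ 50 g/eq = 3542 eq = 3542 mol HCl.
Mass of HCl: 3542 × 36.5 = 129,300 g.
Mass of 31.5% solution: 129,300 / 0.315 = 410,400 g.
Volume: 410,400 g ÷ 1.09 g/mL = 376,500 mL.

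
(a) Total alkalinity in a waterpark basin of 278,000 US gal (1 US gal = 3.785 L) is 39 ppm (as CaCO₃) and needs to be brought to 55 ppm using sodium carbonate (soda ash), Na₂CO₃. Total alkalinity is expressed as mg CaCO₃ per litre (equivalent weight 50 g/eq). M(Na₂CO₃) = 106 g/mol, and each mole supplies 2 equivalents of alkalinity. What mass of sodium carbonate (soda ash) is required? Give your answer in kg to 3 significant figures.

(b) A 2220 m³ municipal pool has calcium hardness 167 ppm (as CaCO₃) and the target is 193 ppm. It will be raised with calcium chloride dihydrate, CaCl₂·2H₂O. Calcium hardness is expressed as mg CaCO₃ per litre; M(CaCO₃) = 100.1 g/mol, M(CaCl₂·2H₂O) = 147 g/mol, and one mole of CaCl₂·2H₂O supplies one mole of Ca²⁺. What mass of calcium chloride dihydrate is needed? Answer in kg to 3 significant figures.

(a) Volume: 278,000 US gal × 3.785 L/gal = 1,052,230 L.
(a) Alkalinity to add: (55 − 39) = 16 mg/L as CaCO₃ × 1,052,230 L = 16,840 g as CaCO₃.
(a) Equivalents: 16,840 g ÷ 50 g/eq = 336.7 eq.
(a) Each mole of Na₂CO₃ supplies 2 eq, so 336.7 / 2 = 168.4 mol.
(a) Mass: 168.4 mol × 106 g/mol = 17,850 g.

(b) Volume: 2220 m³ = 2,220,000 L.
(b) Hardness to add: (193 − 167) = 26 mg/L as CaCO₃ × 2,220,000 L = 57,720 g as CaCO₃.
(b) Moles of Ca²⁺ (1 mol Ca²⁺ ≡ 1 mol CaCO₃): 57,720 / 100.1 g/mol = 576.6 mol.
(b) Mass of CaCl₂·2H₂O: 576.6 × 147 = 84,760 g.

(a) 17.8 kg; (b) 84.8 kg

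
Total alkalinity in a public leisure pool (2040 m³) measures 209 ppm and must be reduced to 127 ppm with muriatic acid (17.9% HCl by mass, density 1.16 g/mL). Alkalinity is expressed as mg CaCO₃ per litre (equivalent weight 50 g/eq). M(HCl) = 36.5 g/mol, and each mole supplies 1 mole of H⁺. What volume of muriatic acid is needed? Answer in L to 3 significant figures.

588 L

Volume: 2040 m³ = 2,040,000 L.
Alkalinity to neutralize: (209 − 127) = 82 mg/L as CaCO₃ × 2,040,000 L = 167,300 g as CaCO₃.
Equivalents of H⁺ required: 167,300 ÷ 50 g/eq = 3346 eq = 3346 mol HCl.
Mass of HCl: 3346 × 36.5 = 122,100 g.
Mass of 17.9% solution: 122,100 / 0.179 = 682,200 g.
Volume: 682,200 g ÷ 1.16 g/mL = 588,100 mL.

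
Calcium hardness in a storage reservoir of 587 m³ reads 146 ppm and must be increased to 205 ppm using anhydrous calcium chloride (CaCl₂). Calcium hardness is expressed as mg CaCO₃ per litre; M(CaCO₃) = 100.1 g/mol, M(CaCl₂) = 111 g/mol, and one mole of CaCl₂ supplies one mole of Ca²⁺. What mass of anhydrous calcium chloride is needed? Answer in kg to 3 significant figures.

38.4 kg

Volume: 587 m³ = 587,000 L.
Hardness to add: (205 − 146) = 59 mg/L as CaCO₃ × 587,000 L = 34,630 g as CaCO₃.
Moles of Ca²⁺ (1 mol Ca²⁺ ≡ 1 mol CaCO₃): 34,630 / 100.1 g/mol = 346 mol.
Mass of CaCl₂: 346 × 111 = 38,400 g.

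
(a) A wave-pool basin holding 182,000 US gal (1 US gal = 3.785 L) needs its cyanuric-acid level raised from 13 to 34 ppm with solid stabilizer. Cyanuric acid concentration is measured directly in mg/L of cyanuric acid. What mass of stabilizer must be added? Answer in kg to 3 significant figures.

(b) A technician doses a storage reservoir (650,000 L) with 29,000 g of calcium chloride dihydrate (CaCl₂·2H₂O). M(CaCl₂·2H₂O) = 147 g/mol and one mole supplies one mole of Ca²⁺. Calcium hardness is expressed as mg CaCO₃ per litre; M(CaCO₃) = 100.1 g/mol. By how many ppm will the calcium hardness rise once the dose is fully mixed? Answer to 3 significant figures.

(a) Volume: 182,000 US gal × 3.785 L/gal = 688,870 L.
(a) CYA to add: (34 − 13) = 21 mg/L × 688,870 L = 14,470 g cyanuric acid.

(b) Moles of Ca²⁺: 29,000 g ÷ 147 g/mol = 197.3 mol.
(b) As CaCO₃: 197.3 mol × 100.1 g/mol = 19,750 g.
(b) Rise: 19,750 g / 650,000 L × 1000 = 30.38 mg/L.

(a) 14.5 kg; (b) 30.4 ppm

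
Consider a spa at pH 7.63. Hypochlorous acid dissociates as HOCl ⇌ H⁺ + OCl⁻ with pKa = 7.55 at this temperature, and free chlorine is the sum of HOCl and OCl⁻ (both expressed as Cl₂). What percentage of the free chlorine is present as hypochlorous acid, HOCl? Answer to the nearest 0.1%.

45.4%

[OCl⁻]/[HOCl] = 10^(pH − pKa) = 10^(7.63 − 7.55) = 10^0.08 = 1.202.
Fraction as HOCl = 1 / (1 + 1.202) = 0.4541.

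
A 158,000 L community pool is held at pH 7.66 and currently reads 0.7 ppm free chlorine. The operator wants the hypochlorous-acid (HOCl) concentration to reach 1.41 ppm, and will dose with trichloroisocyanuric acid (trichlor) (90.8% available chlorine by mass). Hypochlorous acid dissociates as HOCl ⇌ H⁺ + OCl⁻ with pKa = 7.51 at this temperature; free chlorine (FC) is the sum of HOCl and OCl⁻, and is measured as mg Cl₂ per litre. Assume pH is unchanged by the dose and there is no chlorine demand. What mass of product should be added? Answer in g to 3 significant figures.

470 g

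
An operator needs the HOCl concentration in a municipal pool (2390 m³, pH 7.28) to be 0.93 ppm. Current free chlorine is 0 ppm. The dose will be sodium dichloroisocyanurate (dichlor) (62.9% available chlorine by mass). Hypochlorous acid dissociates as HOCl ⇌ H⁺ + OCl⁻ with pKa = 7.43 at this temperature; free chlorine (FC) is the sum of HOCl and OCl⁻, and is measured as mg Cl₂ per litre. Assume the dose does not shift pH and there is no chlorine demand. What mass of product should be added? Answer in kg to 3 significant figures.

6.04 kg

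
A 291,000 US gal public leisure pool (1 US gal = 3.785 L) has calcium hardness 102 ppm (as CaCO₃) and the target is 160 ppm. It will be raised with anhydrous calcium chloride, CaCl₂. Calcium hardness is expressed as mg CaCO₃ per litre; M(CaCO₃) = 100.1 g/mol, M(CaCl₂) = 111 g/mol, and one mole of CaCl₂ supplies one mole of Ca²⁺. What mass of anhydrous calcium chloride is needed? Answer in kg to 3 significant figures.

70.8 kg

Volume: 291,000 US gal × 3.785 L/gal = 1,101,435 L.
Hardness to add: (160 − 102) = 58 mg/L as CaCO₃ × 1,101,435 L = 63,880 g as CaCO₃.
Moles of Ca²⁺ (1 mol Ca²⁺ ≡ 1 mol CaCO₃): 63,880 / 100.1 g/mol = 638.2 mol.
Mass of CaCl₂: 638.2 × 111 = 70,840 g.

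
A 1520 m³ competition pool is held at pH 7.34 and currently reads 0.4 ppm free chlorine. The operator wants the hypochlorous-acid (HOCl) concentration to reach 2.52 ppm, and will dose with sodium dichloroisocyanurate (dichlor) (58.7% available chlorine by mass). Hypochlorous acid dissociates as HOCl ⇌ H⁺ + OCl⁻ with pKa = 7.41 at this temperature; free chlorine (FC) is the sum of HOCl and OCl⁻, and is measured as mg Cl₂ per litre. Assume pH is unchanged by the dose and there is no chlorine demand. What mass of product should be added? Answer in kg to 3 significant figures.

11.0 kg

Volume: 1520 m³ = 1,520,000 L.
[OCl⁻]/[HOCl] = 10^(pH − pKa) = 10^(7.34 − 7.41) = 0.8511; fraction as HOCl = 1/(1 + 0.8511) = 0.5402.
Free chlorine required for 2.52 ppm HOCl: 2.52 / 0.5402 = 4.665 ppm.
FC to add: 4.665 − 0.4 = 4.265 mg/L as Cl₂.
Cl₂ equivalent: 4.265 mg/L × 1,520,000 L = 6483 g.
Product at 58.7% available Cl: 6483 / 0.587 = 11,040 g.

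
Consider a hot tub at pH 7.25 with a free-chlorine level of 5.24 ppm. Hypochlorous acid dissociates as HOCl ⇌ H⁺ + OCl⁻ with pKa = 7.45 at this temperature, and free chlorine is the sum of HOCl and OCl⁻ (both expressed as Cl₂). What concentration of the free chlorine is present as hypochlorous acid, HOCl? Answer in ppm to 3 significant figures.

3.21 ppm

[OCl⁻]/[HOCl] = 10^(pH − pKa) = 10^(7.25 − 7.45) = 10^-0.20 = 0.631.
Fraction as HOCl = 1 / (1 + 0.631) = 0.6131.
HOCl = 0.6131 × 5.24 ppm = 3.213 ppm.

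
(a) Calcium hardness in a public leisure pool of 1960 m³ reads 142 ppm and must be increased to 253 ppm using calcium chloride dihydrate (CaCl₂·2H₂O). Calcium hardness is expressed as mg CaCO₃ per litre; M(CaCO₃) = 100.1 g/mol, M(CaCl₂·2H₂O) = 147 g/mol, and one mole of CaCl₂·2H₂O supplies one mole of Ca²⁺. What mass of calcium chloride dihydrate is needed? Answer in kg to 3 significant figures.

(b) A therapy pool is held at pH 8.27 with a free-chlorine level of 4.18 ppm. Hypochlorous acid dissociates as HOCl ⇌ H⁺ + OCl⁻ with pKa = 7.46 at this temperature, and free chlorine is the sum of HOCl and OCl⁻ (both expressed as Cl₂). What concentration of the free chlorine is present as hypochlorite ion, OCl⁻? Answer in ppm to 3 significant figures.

(a) 319 kg; (b) 3.62 ppm

(a) Volume: 1960 m³ = 1,960,000 L.
(a) Hardness to add: (253 − 142) = 111 mg/L as CaCO₃ × 1,960,000 L = 217,600 g as CaCO₃.
(a) Moles of Ca²⁺ (1 mol Ca²⁺ ≡ 1 mol CaCO₃): 217,600 / 100.1 g/mol = 2173 mol.
(a) Mass of CaCl₂·2H₂O: 2173 × 147 = 319,500 g.

(b) [OCl⁻]/[HOCl] = 10^(pH − pKa) = 10^(8.27 − 7.46) = 10^0.81 = 6.457.
(b) Fraction as HOCl = 1 / (1 + 6.457) = 0.1341.
(b) OCl⁻ = (1 − 0.1341) × 4.18 ppm = 3.619 ppm.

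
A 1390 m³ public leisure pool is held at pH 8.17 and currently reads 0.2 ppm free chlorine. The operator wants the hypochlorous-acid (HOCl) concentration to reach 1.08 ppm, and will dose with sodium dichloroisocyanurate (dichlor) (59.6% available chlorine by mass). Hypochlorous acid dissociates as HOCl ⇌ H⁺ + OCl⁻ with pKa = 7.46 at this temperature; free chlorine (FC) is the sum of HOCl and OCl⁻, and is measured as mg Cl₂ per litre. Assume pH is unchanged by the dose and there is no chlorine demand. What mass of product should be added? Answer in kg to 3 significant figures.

15.0 kg

Volume: 1390 m³ = 1,390,000 L.
[OCl⁻]/[HOCl] = 10^(pH − pKa) = 10^(8.17 − 7.46) = 5.129; fraction as HOCl = 1/(1 + 5.129) = 0.1632.
Free chlorine required for 1.08 ppm HOCl: 1.08 / 0.1632 = 6.619 ppm.
FC to add: 6.619 − 0.2 = 6.419 mg/L as Cl₂.
Cl₂ equivalent: 6.419 mg/L × 1,390,000 L = 8922 g.
Product at 59.6% available Cl: 8922 / 0.596 = 14,970 g.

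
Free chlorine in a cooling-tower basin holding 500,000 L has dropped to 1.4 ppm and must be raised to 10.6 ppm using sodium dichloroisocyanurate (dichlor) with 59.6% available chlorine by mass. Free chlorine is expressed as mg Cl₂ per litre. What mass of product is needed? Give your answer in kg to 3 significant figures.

Chlorine deficit: 10.6 − 1.4 = 9.2 ppm = 9.2 mg/L as Cl₂.
Cl₂ equivalent needed: 9.2 mg/L × 500,000 L = 4,600,000 mg = 4600 g.
Product at 59.6% available chlorine: 4600 / 0.596 = 7718 g.

7.72 kg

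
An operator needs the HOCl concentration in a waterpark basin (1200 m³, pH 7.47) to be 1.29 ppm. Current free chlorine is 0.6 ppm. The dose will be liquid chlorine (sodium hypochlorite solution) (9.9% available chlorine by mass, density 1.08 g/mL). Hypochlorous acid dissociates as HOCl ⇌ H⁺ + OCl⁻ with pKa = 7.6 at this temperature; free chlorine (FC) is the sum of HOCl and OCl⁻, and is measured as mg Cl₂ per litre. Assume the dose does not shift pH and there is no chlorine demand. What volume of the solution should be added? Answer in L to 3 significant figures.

Volume: 1200 m³ = 1,200,000 L.
[OCl⁻]/[HOCl] = 10^(pH − pKa) = 10^(7.47 − 7.6) = 0.7413; fraction as HOCl = 1/(1 + 0.7413) = 0.5743.
Free chlorine required for 1.29 ppm HOCl: 1.29 / 0.5743 = 2.246 ppm.
FC to add: 2.246 − 0.6 = 1.646 mg/L as Cl₂.
Cl₂ equivalent: 1.646 mg/L × 1,200,000 L = 1976 g.
Product at 9.9% available Cl: 1976 / 0.099 = 19,960 g.
Volume: 19,960 g ÷ 1.08 g/mL = 18,480 mL.

18.5 L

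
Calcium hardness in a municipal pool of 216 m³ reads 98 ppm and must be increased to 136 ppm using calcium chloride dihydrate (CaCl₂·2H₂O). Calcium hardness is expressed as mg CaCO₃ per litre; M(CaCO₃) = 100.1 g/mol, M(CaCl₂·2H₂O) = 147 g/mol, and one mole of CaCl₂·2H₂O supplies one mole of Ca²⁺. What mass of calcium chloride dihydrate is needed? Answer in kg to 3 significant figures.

Volume: 216 m³ = 216,000 L.
Hardness to add: (136 − 98) = 38 mg/L as CaCO₃ × 216,000 L = 8208 g as CaCO₃.
Moles of Ca²⁺ (1 mol Ca²⁺ ≡ 1 mol CaCO₃): 8208 / 100.1 g/mol = 82 mol.
Mass of CaCl₂·2H₂O: 82 × 147 = 12,050 g.

12.1 kg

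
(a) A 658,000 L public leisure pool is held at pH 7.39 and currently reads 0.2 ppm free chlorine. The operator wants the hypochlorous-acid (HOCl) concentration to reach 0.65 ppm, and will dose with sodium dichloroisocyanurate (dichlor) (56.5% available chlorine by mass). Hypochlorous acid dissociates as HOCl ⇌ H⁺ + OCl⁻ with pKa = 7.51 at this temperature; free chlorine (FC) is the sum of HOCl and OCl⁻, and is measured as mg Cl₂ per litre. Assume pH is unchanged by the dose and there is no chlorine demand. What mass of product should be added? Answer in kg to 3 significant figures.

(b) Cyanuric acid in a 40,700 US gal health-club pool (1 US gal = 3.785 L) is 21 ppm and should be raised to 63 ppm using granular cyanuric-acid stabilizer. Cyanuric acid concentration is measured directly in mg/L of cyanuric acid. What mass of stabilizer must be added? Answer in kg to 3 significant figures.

(a) 1.10 kg; (b) 6.47 kg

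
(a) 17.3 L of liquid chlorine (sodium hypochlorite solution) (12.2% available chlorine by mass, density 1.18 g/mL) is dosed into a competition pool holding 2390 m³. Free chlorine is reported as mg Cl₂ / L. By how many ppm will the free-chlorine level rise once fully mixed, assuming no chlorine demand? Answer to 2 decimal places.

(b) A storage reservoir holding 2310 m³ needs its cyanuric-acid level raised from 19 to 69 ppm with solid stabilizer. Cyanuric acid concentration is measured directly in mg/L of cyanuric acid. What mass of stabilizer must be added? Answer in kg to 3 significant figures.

(a) 1.04 ppm; (b) 116 kg

(a) Volume: 2390 m³ = 2,390,000 L.
(a) Mass of solution: 17.3 L × 1000 mL/L × 1.18 g/mL = 20,410 g.
(a) Available chlorine delivered: 20,410 g × 0.122 = 2491 g as Cl₂.
(a) Concentration rise: 2491 g / 2,390,000 L = 1.042 mg/L = 1.04 ppm.

(b) Volume: 2310 m³ = 2,310,000 L.
(b) CYA to add: (69 − 19) = 50 mg/L × 2,310,000 L = 115,500 g cyanuric acid.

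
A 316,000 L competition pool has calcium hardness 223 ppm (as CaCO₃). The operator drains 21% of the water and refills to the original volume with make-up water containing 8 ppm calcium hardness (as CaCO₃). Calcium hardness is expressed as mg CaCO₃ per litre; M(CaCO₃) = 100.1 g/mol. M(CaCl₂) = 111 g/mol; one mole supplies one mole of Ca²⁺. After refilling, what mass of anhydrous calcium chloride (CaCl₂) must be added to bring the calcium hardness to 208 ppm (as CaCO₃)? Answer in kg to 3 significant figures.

10.6 kg

After draining 21% and refilling: 223 × 0.79 + 8 × 0.21 = 177.85 ppm.
Deficit to target: 208 − 177.85 = 30.15 mg/L.
As CaCO₃: 30.15 mg/L × 316,000 L = 9527 g; ÷ 100.1 = 95.18 mol Ca²⁺.
Mass: 95.18 × 111 = 10,560 g.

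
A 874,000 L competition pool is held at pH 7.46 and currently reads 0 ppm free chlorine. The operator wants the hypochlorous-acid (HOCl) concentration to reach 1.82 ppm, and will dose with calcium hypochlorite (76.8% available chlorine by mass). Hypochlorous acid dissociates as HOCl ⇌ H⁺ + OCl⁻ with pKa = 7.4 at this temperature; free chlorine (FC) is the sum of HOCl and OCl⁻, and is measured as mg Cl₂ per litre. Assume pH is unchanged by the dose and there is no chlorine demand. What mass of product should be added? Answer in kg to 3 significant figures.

4.45 kg

[OCl⁻]/[HOCl] = 10^(pH − pKa) = 10^(7.46 − 7.4) = 1.148; fraction as HOCl = 1/(1 + 1.148) = 0.4655.
Free chlorine required for 1.82 ppm HOCl: 1.82 / 0.4655 = 3.91 ppm.
FC to add: 3.91 − 0 = 3.91 mg/L as Cl₂.
Cl₂ equivalent: 3.91 mg/L × 874,000 L = 3417 g.
Product at 76.8% available Cl: 3417 / 0.768 = 4449 g.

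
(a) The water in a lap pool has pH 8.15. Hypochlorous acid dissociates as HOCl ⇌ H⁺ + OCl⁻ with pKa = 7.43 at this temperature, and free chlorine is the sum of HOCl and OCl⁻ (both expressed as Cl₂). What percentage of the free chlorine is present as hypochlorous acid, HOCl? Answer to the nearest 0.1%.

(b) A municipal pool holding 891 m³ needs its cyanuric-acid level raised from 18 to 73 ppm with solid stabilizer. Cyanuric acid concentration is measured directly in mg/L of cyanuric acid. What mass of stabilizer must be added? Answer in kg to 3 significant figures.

(a) [OCl⁻]/[HOCl] = 10^(pH − pKa) = 10^(8.15 − 7.43) = 10^0.72 = 5.248.
(a) Fraction as HOCl = 1 / (1 + 5.248) = 0.16.

(b) Volume: 891 m³ = 891,000 L.
(b) CYA to add: (73 − 18) = 55 mg/L × 891,000 L = 49,000 g cyanuric acid.

(a) 16.0%; (b) 49.0 kg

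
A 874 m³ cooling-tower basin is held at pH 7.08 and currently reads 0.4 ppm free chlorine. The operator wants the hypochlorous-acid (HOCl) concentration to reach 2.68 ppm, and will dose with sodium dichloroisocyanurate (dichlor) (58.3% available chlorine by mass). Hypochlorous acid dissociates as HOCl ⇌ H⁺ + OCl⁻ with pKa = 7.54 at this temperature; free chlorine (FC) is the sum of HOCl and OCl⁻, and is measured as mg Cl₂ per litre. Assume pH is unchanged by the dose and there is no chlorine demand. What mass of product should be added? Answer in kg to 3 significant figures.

4.81 kg

Volume: 874 m³ = 874,000 L.
[OCl⁻]/[HOCl] = 10^(pH − pKa) = 10^(7.08 − 7.54) = 0.3467; fraction as HOCl = 1/(1 + 0.3467) = 0.7425.
Free chlorine required for 2.68 ppm HOCl: 2.68 / 0.7425 = 3.609 ppm.
FC to add: 3.609 − 0.4 = 3.209 mg/L as Cl₂.
Cl₂ equivalent: 3.209 mg/L × 874,000 L = 2805 g.
Product at 58.3% available Cl: 2805 / 0.583 = 4811 g.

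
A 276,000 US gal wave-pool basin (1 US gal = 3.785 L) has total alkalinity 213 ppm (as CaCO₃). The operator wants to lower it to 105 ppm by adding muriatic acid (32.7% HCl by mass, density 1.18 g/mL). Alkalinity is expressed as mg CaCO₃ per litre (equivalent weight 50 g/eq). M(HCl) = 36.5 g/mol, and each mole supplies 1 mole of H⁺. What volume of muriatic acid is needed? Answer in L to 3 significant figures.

213 L

Volume: 276,000 US gal × 3.785 L/gal = 1,044,660 L.
Alkalinity to neutralize: (213 − 105) = 108 mg/L as CaCO₃ × 1,044,660 L = 112,800 g as CaCO₃.
Equivalents of H⁺ required: 112,800 ÷ 50 g/eq = 2256 eq = 2256 mol HCl.
Mass of HCl: 2256 × 36.5 = 82,360 g.
Mass of 32.7% solution: 82,360 / 0.327 = 251,900 g.
Volume: 251,900 g ÷ 1.18 g/mL = 213,400 mL.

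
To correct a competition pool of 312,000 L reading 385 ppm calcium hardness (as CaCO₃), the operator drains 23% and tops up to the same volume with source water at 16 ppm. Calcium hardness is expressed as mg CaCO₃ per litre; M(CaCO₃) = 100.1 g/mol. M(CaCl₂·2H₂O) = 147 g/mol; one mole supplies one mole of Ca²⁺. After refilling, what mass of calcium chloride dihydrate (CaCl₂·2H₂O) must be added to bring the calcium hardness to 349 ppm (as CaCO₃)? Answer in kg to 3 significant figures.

After draining 23% and refilling: 385 × 0.77 + 16 × 0.23 = 300.13 ppm.
Deficit to target: 349 − 300.13 = 48.87 mg/L.
As CaCO₃: 48.87 mg/L × 312,000 L = 15,250 g; ÷ 100.1 = 152.3 mol Ca²⁺.
Mass: 152.3 × 147 = 22,390 g.

22.4 kg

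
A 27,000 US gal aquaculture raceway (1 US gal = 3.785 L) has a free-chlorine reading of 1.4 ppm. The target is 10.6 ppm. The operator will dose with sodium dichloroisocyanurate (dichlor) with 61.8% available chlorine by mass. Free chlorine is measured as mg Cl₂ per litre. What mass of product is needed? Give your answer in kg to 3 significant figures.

1.52 kg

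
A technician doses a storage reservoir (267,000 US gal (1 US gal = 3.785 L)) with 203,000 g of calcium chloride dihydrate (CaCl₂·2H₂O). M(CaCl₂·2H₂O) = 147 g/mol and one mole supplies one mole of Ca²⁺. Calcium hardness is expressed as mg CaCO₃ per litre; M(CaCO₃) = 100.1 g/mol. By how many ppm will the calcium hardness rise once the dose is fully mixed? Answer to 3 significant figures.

Volume: 267,000 US gal × 3.785 L/gal = 1,010,595 L.
Moles of Ca²⁺: 203,000 g ÷ 147 g/mol = 1381 mol.
As CaCO₃: 1381 mol × 100.1 g/mol = 138,200 g.
Rise: 138,200 g / 1,010,595 L × 1000 = 136.8 mg/L.

137 ppm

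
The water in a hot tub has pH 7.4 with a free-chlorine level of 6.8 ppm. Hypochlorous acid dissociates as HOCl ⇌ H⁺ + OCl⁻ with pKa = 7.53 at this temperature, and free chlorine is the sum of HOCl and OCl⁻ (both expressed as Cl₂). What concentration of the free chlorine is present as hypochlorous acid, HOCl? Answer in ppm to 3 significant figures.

[OCl⁻]/[HOCl] = 10^(pH − pKa) = 10^(7.4 − 7.53) = 10^-0.13 = 0.7413.
Fraction as HOCl = 1 / (1 + 0.7413) = 0.5743.
HOCl = 0.5743 × 6.8 ppm = 3.905 ppm.

3.91 ppm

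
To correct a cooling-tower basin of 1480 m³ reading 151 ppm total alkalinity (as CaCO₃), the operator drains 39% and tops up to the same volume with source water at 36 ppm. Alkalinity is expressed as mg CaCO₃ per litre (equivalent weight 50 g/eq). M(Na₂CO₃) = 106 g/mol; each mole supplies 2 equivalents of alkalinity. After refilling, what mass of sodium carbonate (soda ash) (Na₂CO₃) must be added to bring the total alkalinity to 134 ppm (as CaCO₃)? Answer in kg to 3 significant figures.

43.7 kg

Volume: 1480 m³ = 1,480,000 L.
After draining 39% and refilling: 151 × 0.61 + 36 × 0.39 = 106.15 ppm.
Deficit to target: 134 − 106.15 = 27.85 mg/L.
As CaCO₃: 27.85 mg/L × 1,480,000 L = 41,220 g; ÷ 50 g/eq ÷ 2 = 412.2 mol Na₂CO₃.
Mass: 412.2 × 106 = 43,690 g.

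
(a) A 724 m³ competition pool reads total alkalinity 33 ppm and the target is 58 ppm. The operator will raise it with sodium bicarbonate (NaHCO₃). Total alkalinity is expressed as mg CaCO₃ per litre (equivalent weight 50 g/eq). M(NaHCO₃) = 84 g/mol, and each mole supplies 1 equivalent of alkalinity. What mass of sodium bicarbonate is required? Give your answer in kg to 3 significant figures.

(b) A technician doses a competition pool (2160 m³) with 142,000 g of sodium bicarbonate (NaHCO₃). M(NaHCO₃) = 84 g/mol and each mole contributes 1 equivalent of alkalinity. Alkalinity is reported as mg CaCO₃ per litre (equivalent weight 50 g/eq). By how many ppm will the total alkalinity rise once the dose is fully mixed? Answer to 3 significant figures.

(a) 30.4 kg; (b) 39.1 ppm

(a) Volume: 724 m³ = 724,000 L.
(a) Alkalinity to add: (58 − 33) = 25 mg/L as CaCO₃ × 724,000 L = 18,100 g as CaCO₃.
(a) Equivalents: 18,100 g ÷ 50 g/eq = 362 eq.
(a) NaHCO₃ supplies 1 eq per mole → 362 mol.
(a) Mass: 362 mol × 84 g/mol = 30,410 g.

(b) Volume: 2160 m³ = 2,160,000 L.
(b) Moles of NaHCO₃: 142,000 g ÷ 84 g/mol = 1690 mol → 1690 eq of alkalinity.
(b) As CaCO₃: 1690 eq × 50 g/eq = 84,520 g.
(b) Rise: 84,520 g / 2,160,000 L × 1000 = 39.13 mg/L.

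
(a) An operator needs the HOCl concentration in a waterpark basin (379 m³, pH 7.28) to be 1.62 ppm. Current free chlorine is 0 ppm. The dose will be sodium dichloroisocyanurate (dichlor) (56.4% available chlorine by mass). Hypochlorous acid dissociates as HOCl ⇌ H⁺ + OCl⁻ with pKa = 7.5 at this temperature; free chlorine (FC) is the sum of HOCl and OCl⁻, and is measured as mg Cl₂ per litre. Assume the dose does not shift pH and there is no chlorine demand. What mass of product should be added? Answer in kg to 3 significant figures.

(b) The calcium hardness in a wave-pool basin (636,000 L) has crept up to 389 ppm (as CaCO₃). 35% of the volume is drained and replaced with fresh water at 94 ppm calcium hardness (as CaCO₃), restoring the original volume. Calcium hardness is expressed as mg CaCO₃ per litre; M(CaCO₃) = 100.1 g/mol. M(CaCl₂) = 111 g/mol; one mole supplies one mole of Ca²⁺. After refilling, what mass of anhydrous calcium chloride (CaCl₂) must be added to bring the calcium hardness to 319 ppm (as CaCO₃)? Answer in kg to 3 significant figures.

(a) 1.74 kg; (b) 23.4 kg

(a) Volume: 379 m³ = 379,000 L.
(a) [OCl⁻]/[HOCl] = 10^(pH − pKa) = 10^(7.28 − 7.5) = 0.6026; fraction as HOCl = 1/(1 + 0.6026) = 0.624.
(a) Free chlorine required for 1.62 ppm HOCl: 1.62 / 0.624 = 2.596 ppm.
(a) FC to add: 2.596 − 0 = 2.596 mg/L as Cl₂.
(a) Cl₂ equivalent: 2.596 mg/L × 379,000 L = 983.9 g.
(a) Product at 56.4% available Cl: 983.9 / 0.564 = 1745 g.

(b) After draining 35% and refilling: 389 × 0.65 + 94 × 0.35 = 285.75 ppm.
(b) Deficit to target: 319 − 285.75 = 33.25 mg/L.
(b) As CaCO₃: 33.25 mg/L × 636,000 L = 21,150 g; ÷ 100.1 = 211.3 mol Ca²⁺.
(b) Mass: 211.3 × 111 = 23,450 g.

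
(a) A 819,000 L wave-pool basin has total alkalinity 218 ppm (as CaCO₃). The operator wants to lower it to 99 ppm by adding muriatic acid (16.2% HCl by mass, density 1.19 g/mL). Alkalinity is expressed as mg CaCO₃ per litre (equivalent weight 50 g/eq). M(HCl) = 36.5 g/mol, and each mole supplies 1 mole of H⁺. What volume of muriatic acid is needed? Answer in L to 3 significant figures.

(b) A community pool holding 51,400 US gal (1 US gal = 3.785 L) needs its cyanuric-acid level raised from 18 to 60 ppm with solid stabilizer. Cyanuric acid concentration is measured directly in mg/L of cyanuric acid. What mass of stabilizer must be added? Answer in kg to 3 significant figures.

(a) Alkalinity to neutralize: (218 − 99) = 119 mg/L as CaCO₃ × 819,000 L = 97,460 g as CaCO₃.
(a) Equivalents of H⁺ required: 97,460 ÷ 50 g/eq = 1949 eq = 1949 mol HCl.
(a) Mass of HCl: 1949 × 36.5 = 71,150 g.
(a) Mass of 16.2% solution: 71,150 / 0.162 = 439,200 g.
(a) Volume: 439,200 g ÷ 1.19 g/mL = 369,100 mL.

(b) Volume: 51,400 US gal × 3.785 L/gal = 194,549 L.
(b) CYA to add: (60 − 18) = 42 mg/L × 194,549 L = 8171 g cyanuric acid.

(a) 369 L; (b) 8.17 kg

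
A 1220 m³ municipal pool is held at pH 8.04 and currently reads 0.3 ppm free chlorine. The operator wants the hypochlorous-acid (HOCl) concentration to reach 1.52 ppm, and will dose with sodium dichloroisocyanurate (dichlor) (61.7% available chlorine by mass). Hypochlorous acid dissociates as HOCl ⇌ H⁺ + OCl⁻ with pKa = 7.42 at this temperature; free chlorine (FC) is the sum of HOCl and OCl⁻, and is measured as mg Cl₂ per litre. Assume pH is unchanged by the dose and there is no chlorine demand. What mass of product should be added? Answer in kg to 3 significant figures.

Volume: 1220 m³ = 1,220,000 L.
[OCl⁻]/[HOCl] = 10^(pH − pKa) = 10^(8.04 − 7.42) = 4.169; fraction as HOCl = 1/(1 + 4.169) = 0.1935.
Free chlorine required for 1.52 ppm HOCl: 1.52 / 0.1935 = 7.856 ppm.
FC to add: 7.856 − 0.3 = 7.556 mg/L as Cl₂.
Cl₂ equivalent: 7.556 mg/L × 1,220,000 L = 9219 g.
Product at 61.7% available Cl: 9219 / 0.617 = 14,940 g.

14.9 kg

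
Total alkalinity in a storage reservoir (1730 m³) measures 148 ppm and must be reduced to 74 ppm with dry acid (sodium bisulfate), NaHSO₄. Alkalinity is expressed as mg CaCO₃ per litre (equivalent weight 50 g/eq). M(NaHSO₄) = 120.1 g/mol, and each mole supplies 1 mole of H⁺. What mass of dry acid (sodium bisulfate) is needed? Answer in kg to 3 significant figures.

Volume: 1730 m³ = 1,730,000 L.
Alkalinity to neutralize: (148 − 74) = 74 mg/L as CaCO₃ × 1,730,000 L = 128,000 g as CaCO₃.
Equivalents of H⁺ required: 128,000 ÷ 50 g/eq = 2560 eq = 2560 mol NaHSO₄.
Mass of NaHSO₄: 2560 × 120.1 = 307,500 g.

308 kg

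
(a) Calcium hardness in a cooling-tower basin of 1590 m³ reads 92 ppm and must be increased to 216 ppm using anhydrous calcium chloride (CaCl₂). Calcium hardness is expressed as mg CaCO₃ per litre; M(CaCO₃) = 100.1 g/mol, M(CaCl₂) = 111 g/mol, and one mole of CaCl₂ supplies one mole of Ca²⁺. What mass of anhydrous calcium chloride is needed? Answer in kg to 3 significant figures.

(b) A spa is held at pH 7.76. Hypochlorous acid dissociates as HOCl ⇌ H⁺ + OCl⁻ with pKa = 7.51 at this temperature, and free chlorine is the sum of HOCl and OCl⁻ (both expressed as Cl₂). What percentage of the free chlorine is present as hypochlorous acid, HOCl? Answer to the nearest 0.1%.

(a) 219 kg; (b) 36.0%

(a) Volume: 1590 m³ = 1,590,000 L.
(a) Hardness to add: (216 − 92) = 124 mg/L as CaCO₃ × 1,590,000 L = 197,200 g as CaCO₃.
(a) Moles of Ca²⁺ (1 mol Ca²⁺ ≡ 1 mol CaCO₃): 197,200 / 100.1 g/mol = 1970 mol.
(a) Mass of CaCl₂: 1970 × 111 = 218,600 g.

(b) [OCl⁻]/[HOCl] = 10^(pH − pKa) = 10^(7.76 − 7.51) = 10^0.25 = 1.778.
(b) Fraction as HOCl = 1 / (1 + 1.778) = 0.3599.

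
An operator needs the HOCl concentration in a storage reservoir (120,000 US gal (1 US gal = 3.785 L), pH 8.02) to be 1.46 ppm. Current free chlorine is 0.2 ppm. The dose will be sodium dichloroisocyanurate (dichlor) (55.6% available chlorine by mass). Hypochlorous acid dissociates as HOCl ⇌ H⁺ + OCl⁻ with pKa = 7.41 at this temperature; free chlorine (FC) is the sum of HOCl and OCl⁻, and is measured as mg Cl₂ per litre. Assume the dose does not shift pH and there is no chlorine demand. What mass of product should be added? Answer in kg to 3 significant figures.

5.89 kg

Volume: 120,000 US gal × 3.785 L/gal = 454,200 L.
[OCl⁻]/[HOCl] = 10^(pH − pKa) = 10^(8.02 − 7.41) = 4.074; fraction as HOCl = 1/(1 + 4.074) = 0.1971.
Free chlorine required for 1.46 ppm HOCl: 1.46 / 0.1971 = 7.408 ppm.
FC to add: 7.408 − 0.2 = 7.208 mg/L as Cl₂.
Cl₂ equivalent: 7.208 mg/L × 454,200 L = 3274 g.
Product at 55.6% available Cl: 3274 / 0.556 = 5888 g.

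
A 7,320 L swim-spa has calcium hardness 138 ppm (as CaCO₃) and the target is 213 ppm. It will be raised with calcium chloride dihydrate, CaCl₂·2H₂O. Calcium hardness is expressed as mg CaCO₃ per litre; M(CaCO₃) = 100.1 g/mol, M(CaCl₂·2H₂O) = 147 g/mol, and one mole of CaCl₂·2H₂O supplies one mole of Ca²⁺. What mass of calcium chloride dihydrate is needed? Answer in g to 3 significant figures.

806 g

Hardness to add: (213 − 138) = 75 mg/L as CaCO₃ × 7,320 L = 549 g as CaCO₃.
Moles of Ca²⁺ (1 mol Ca²⁺ ≡ 1 mol CaCO₃): 549 / 100.1 g/mol = 5.485 mol.
Mass of CaCl₂·2H₂O: 5.485 × 147 = 806.2 g.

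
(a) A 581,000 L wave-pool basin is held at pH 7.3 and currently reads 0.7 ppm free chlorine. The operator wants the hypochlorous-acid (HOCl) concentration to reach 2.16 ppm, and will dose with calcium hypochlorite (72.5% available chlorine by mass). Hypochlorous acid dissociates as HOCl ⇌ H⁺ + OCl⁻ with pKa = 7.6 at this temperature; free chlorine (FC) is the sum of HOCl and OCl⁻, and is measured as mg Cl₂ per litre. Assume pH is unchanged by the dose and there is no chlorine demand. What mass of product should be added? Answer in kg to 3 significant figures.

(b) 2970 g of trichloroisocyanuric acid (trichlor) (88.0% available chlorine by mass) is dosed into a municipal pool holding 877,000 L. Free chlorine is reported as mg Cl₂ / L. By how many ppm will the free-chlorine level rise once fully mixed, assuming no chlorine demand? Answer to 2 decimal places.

(a) 2.04 kg; (b) 2.98 ppm

(a) [OCl⁻]/[HOCl] = 10^(pH − pKa) = 10^(7.3 − 7.6) = 0.5012; fraction as HOCl = 1/(1 + 0.5012) = 0.6661.
(a) Free chlorine required for 2.16 ppm HOCl: 2.16 / 0.6661 = 3.243 ppm.
(a) FC to add: 3.243 − 0.7 = 2.543 mg/L as Cl₂.
(a) Cl₂ equivalent: 2.543 mg/L × 581,000 L = 1477 g.
(a) Product at 72.5% available Cl: 1477 / 0.725 = 2038 g.

(b) Available chlorine delivered: 2970 g × 0.88 = 2614 g as Cl₂.
(b) Concentration rise: 2614 g / 877,000 L = 2.98 mg/L = 2.98 ppm.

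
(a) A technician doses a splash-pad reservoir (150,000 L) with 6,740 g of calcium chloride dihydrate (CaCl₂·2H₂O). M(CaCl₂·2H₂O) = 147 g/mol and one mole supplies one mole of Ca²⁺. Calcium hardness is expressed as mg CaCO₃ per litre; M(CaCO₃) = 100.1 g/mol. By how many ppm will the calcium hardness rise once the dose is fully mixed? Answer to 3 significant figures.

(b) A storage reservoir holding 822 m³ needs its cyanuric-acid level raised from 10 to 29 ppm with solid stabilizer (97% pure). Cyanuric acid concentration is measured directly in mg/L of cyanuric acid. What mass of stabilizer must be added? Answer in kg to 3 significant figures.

(a) 30.6 ppm; (b) 16.1 kg

(a) Moles of Ca²⁺: 6,740 g ÷ 147 g/mol = 45.85 mol.
(a) As CaCO₃: 45.85 mol × 100.1 g/mol = 4590 g.
(a) Rise: 4590 g / 150,000 L × 1000 = 30.6 mg/L.

(b) Volume: 822 m³ = 822,000 L.
(b) CYA to add: (29 − 10) = 19 mg/L × 822,000 L = 15,620 g cyanuric acid.
(b) At 97% purity: 15,620 / 0.97 = 16,100 g product.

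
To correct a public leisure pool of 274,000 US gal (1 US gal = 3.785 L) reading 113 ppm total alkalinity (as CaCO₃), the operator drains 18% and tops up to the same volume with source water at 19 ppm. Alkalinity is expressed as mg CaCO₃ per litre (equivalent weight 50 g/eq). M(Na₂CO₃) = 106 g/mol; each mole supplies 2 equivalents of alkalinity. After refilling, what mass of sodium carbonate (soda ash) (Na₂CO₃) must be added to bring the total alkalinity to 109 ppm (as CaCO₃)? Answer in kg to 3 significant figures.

Volume: 274,000 US gal × 3.785 L/gal = 1,037,090 L.
After draining 18% and refilling: 113 × 0.82 + 19 × 0.18 = 96.08 ppm.
Deficit to target: 109 − 96.08 = 12.92 mg/L.
As CaCO₃: 12.92 mg/L × 1,037,090 L = 13,400 g; ÷ 50 g/eq ÷ 2 = 134 mol Na₂CO₃.
Mass: 134 × 106 = 14,200 g.

14.2 kg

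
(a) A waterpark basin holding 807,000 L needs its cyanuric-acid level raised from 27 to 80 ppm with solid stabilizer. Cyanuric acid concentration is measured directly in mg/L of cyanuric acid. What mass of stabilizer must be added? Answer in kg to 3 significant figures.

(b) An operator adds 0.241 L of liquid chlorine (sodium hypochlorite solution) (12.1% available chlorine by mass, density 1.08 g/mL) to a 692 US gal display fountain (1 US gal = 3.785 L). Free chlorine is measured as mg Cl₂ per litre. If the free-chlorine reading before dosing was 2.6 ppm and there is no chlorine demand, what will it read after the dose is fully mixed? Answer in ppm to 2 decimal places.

(a) 42.8 kg; (b) 14.62 ppm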